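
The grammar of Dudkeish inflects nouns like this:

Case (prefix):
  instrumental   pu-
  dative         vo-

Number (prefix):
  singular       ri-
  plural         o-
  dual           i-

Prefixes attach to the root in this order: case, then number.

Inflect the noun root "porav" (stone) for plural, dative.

ovoporav

Attach case dative vo- → voporav.
Attach number plural o- → ovoporav.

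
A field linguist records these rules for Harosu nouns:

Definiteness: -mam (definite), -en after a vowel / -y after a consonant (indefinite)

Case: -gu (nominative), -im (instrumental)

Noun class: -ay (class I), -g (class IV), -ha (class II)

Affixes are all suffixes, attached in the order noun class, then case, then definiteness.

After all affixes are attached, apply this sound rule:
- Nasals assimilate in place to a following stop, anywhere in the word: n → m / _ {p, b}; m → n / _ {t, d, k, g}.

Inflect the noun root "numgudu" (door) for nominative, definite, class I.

Attach noun class class I -ay → numguduay.
Attach case nominative -gu → numguduaygu.
Attach definiteness definite -mam → numguduaygumam.
Apply nasal assimilation: numguduaygumam → nunguduaygumam.

nunguduaygumam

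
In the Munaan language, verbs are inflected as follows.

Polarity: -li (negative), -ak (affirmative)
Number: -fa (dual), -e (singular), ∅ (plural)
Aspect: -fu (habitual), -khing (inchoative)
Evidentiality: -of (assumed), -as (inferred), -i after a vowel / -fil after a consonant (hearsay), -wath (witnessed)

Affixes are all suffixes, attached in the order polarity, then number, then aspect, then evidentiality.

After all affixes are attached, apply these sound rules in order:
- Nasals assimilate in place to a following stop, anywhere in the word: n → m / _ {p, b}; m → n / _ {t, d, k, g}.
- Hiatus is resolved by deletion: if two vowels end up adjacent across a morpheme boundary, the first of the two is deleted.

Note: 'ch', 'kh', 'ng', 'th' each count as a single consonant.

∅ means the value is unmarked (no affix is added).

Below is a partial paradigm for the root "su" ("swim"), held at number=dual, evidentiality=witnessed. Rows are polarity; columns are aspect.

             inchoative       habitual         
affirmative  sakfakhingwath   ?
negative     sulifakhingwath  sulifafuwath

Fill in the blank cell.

Attach polarity affirmative -ak → suak.
Attach number dual -fa → suakfa.
Attach aspect habitual -fu → suakfafu.
Attach evidentiality witnessed -wath → suakfafuwath.
Nasal assimilation: no change.
Apply vowel deletion: suakfafuwath → sakfafuwath.

sakfafuwath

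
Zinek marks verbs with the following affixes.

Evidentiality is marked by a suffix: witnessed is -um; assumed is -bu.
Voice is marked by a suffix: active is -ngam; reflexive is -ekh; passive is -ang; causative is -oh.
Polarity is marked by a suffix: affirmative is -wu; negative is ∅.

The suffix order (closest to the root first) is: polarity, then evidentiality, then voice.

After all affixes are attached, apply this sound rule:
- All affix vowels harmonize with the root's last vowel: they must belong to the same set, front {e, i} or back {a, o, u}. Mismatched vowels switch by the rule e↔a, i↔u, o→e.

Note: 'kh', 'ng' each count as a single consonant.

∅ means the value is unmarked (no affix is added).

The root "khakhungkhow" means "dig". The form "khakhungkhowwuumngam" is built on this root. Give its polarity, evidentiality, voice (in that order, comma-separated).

affirmative, witnessed, active

Segment: khakhungkhow-wu-um-ngam.
polarity: -wu → affirmative.
evidentiality: -um → witnessed.
voice: -ngam → active.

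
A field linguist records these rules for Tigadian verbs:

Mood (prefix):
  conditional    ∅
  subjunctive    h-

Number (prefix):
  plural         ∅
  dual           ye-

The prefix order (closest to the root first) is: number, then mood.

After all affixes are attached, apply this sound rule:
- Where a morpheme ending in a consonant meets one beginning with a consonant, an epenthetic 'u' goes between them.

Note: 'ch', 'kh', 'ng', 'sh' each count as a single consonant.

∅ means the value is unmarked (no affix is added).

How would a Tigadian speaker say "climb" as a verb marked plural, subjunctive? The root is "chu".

number = plural: zero marking, form stays chu.
Attach mood subjunctive h- → hchu.
Apply epenthesis: hchu → huchu.

huchu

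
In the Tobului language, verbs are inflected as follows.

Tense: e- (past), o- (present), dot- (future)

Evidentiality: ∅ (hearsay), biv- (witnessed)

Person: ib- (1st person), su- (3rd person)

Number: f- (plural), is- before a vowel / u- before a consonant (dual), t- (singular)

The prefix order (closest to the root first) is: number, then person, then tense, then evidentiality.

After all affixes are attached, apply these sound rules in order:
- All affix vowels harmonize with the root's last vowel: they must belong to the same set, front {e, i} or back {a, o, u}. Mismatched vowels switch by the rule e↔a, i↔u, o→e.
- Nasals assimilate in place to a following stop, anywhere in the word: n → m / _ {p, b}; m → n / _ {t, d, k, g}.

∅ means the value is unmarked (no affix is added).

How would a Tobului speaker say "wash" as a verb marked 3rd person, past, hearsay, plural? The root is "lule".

esiflule

Attach number plural f- → flule.
Attach person 3rd person su- → suflule.
Attach tense past e- → esuflule.
evidentiality = hearsay: zero marking, form stays esuflule.
Apply vowel harmony: esuflule → esiflule.
Nasal assimilation: no change.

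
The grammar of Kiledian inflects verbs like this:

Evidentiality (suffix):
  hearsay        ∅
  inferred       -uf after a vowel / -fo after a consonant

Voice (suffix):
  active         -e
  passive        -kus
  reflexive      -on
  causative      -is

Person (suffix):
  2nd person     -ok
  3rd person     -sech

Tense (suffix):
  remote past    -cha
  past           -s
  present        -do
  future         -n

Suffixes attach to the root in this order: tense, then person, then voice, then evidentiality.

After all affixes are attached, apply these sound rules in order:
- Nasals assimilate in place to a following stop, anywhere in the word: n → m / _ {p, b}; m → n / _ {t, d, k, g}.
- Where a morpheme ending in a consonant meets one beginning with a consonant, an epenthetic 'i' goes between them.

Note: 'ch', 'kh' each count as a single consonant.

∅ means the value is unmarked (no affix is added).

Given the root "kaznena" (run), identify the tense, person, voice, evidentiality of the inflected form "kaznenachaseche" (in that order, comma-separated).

remote past, 3rd person, active, hearsay

Segment: kaznena-cha-sech-e.
tense: -cha → remote past.
person: -sech → 3rd person.
voice: -e → active.
evidentiality: ∅ → hearsay.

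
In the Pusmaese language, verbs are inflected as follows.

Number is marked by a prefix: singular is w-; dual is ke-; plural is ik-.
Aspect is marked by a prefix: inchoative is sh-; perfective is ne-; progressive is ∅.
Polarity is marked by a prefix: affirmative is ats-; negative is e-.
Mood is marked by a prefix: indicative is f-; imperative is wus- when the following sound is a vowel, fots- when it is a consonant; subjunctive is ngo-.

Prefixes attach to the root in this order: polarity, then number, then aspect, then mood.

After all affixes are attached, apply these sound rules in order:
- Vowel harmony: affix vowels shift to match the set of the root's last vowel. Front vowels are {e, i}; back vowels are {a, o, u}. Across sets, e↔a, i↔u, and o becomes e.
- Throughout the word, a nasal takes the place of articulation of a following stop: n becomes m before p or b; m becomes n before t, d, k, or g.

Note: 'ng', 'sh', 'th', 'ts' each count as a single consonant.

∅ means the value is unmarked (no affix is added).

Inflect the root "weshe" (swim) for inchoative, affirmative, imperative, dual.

fetsshkeetsweshe

Attach polarity affirmative ats- → atsweshe.
Attach number dual ke- → keatsweshe.
Attach aspect inchoative sh- → shkeatsweshe.
Attach mood imperative fots- (before consonant 'sh') → fotsshkeatsweshe.
Apply vowel harmony: fotsshkeatsweshe → fetsshkeetsweshe.
Nasal assimilation: no change.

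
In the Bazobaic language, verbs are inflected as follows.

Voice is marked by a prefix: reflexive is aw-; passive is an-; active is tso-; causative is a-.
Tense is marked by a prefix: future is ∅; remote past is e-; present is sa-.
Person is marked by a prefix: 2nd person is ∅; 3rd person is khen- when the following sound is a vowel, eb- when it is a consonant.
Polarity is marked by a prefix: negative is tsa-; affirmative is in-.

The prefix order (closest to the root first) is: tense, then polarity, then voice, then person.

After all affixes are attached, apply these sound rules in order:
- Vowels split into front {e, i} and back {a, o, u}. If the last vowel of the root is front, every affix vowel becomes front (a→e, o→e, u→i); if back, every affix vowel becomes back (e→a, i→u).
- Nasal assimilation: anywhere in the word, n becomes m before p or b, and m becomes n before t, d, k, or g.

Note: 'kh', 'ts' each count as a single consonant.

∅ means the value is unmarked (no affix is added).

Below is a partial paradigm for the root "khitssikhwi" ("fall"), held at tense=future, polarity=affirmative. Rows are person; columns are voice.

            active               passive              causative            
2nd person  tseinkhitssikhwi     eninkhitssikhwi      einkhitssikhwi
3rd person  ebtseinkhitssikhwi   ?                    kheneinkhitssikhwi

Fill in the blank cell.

kheneninkhitssikhwi

tense = future: zero marking, form stays khitssikhwi.
Attach polarity affirmative in- → inkhitssikhwi.
Attach voice passive an- → aninkhitssikhwi.
Attach person 3rd person khen- (before vowel 'a') → khenaninkhitssikhwi.
Apply vowel harmony: khenaninkhitssikhwi → kheneninkhitssikhwi.
Nasal assimilation: no change.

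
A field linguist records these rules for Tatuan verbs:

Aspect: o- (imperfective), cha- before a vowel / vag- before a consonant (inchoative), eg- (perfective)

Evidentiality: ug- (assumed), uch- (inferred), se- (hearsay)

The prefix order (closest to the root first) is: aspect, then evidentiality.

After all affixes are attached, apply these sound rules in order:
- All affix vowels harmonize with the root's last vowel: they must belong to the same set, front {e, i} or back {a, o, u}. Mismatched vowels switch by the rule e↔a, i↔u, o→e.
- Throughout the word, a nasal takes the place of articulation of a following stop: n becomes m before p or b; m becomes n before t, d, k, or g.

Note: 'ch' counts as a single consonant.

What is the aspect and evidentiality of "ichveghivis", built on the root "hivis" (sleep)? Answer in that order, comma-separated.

Segment: uch-vag-hivis.
aspect: cha/vag- → inchoative.
evidentiality: uch- → inferred.

inchoative, inferred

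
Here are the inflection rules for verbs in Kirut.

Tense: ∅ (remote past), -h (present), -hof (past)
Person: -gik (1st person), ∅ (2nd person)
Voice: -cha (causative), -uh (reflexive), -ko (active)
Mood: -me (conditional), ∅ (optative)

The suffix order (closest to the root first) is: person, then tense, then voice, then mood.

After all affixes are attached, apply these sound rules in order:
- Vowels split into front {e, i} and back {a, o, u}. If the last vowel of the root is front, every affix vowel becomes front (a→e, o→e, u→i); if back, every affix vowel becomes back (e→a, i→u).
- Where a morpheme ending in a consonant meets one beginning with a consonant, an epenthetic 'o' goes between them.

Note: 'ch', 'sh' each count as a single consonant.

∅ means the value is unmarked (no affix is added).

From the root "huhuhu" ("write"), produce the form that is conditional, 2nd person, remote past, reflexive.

huhuhuuhoma

person = 2nd person: zero marking, form stays huhuhu.
tense = remote past: zero marking, form stays huhuhu.
Attach voice reflexive -uh → huhuhuuh.
Attach mood conditional -me → huhuhuuhme.
Apply vowel harmony: huhuhuuhme → huhuhuuhma.
Apply epenthesis: huhuhuuhma → huhuhuuhoma.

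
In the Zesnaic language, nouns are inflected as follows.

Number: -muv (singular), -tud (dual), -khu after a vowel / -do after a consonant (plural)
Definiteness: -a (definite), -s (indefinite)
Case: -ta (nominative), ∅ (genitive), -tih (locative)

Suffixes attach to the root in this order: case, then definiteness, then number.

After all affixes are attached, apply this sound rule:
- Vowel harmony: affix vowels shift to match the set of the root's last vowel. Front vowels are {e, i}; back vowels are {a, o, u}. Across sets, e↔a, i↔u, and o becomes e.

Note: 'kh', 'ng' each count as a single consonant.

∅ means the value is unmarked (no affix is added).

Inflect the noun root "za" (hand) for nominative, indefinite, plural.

Attach case nominative -ta → zata.
Attach definiteness indefinite -s → zatas.
Attach number plural -do (after consonant 's') → zatasdo.
Vowel harmony: no change.

zatasdo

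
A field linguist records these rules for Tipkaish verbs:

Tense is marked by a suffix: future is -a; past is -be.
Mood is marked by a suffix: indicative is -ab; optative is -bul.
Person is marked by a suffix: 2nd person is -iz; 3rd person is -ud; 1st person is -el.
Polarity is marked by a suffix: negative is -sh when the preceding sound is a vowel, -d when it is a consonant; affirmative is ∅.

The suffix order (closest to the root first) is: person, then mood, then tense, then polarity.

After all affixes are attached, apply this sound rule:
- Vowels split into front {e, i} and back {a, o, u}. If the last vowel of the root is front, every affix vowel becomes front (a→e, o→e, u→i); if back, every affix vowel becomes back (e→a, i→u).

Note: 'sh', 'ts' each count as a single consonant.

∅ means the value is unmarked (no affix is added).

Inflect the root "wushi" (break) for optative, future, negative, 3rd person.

Attach person 3rd person -ud → wushiud.
Attach mood optative -bul → wushiudbul.
Attach tense future -a → wushiudbula.
Attach polarity negative -sh (after vowel 'a') → wushiudbulash.
Apply vowel harmony: wushiudbulash → wushiidbilesh.

wushiidbilesh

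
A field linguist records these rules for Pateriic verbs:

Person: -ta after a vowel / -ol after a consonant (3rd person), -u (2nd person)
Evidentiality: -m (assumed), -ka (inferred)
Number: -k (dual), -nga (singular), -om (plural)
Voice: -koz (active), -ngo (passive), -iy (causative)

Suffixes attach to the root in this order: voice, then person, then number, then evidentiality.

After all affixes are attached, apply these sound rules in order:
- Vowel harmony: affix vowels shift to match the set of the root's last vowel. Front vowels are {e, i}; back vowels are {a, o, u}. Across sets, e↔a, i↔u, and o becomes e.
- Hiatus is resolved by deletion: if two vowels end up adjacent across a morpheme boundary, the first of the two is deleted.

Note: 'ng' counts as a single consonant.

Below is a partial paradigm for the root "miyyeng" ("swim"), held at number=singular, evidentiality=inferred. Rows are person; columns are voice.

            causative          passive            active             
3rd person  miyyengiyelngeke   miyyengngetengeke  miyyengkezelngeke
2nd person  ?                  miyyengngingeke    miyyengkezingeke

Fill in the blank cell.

miyyengiyingeke

Attach voice causative -iy → miyyengiy.
Attach person 2nd person -u → miyyengiyu.
Attach number singular -nga → miyyengiyunga.
Attach evidentiality inferred -ka → miyyengiyungaka.
Apply vowel harmony: miyyengiyungaka → miyyengiyingeke.
Vowel deletion: no change.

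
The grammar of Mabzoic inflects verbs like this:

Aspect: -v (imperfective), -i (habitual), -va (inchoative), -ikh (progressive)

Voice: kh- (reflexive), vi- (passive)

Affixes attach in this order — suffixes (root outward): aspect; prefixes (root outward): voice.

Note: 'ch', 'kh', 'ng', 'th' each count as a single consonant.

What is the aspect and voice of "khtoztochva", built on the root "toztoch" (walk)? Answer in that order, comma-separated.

Segment: kh-toztoch-va.
aspect: -va → inchoative.
voice: kh- → reflexive.

inchoative, reflexive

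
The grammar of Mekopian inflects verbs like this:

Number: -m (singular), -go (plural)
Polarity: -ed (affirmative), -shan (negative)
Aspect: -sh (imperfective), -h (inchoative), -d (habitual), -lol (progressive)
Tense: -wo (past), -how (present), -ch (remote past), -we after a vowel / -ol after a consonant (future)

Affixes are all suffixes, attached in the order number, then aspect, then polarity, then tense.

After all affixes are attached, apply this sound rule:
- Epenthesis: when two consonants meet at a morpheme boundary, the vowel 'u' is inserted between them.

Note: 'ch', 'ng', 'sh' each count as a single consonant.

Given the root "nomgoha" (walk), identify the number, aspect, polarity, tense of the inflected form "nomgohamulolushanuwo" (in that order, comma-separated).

singular, progressive, negative, past

Segment: nomgoha-m-lol-shan-wo.
number: -m → singular.
aspect: -lol → progressive.
polarity: -shan → negative.
tense: -wo → past.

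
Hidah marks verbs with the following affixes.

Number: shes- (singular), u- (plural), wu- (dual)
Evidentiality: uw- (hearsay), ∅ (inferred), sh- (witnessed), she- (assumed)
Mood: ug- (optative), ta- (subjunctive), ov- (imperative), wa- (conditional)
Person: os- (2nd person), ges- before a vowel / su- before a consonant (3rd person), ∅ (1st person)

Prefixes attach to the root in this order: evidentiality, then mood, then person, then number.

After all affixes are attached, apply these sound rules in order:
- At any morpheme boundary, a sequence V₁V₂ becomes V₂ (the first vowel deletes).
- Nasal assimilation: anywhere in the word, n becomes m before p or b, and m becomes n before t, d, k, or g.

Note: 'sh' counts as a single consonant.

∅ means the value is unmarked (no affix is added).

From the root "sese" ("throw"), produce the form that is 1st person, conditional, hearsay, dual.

Attach evidentiality hearsay uw- → uwsese.
Attach mood conditional wa- → wauwsese.
person = 1st person: zero marking, form stays wauwsese.
Attach number dual wu- → wuwauwsese.
Apply vowel deletion: wuwauwsese → wuwuwsese.
Nasal assimilation: no change.

wuwuwsese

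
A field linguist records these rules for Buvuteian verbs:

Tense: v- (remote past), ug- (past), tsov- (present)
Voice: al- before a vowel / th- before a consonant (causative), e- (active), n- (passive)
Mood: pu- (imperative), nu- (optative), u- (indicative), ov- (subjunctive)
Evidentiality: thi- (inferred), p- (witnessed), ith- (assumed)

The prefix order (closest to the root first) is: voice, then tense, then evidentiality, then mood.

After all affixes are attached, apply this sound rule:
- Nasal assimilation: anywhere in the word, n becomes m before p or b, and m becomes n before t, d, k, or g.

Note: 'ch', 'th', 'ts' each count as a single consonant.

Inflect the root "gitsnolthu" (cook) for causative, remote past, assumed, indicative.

uithvthgitsnolthu

Attach voice causative th- (before consonant 'g') → thgitsnolthu.
Attach tense remote past v- → vthgitsnolthu.
Attach evidentiality assumed ith- → ithvthgitsnolthu.
Attach mood indicative u- → uithvthgitsnolthu.
Nasal assimilation: no change.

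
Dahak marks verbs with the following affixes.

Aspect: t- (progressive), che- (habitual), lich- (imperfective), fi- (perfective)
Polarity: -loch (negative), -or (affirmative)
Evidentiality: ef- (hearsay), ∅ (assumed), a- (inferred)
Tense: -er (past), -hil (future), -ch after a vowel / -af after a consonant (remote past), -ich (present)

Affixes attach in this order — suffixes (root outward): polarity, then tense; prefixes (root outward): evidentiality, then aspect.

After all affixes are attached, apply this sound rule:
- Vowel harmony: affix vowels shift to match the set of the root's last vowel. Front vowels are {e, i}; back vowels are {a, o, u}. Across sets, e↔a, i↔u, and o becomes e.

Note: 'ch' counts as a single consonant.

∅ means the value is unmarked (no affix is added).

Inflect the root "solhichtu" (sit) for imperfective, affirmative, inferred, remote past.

Attach polarity affirmative -or → solhichtuor.
Attach evidentiality inferred a- → asolhichtuor.
Attach aspect imperfective lich- → lichasolhichtuor.
Attach tense remote past -af (after consonant 'r') → lichasolhichtuoraf.
Apply vowel harmony: lichasolhichtuoraf → luchasolhichtuoraf.

luchasolhichtuoraf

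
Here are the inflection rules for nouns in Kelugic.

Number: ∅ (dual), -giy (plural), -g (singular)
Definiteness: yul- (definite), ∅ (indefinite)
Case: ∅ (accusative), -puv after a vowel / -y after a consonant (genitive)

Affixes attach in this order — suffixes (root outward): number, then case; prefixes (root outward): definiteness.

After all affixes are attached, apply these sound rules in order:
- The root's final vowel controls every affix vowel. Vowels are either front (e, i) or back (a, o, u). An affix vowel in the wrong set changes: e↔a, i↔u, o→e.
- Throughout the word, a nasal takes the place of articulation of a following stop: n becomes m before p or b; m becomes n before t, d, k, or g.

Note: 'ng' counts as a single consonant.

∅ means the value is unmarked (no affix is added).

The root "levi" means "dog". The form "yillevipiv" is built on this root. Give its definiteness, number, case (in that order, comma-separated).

Segment: yul-levi-puv.
definiteness: yul- → definite.
number: ∅ → dual.
case: -puv/y → genitive.

definite, dual, genitive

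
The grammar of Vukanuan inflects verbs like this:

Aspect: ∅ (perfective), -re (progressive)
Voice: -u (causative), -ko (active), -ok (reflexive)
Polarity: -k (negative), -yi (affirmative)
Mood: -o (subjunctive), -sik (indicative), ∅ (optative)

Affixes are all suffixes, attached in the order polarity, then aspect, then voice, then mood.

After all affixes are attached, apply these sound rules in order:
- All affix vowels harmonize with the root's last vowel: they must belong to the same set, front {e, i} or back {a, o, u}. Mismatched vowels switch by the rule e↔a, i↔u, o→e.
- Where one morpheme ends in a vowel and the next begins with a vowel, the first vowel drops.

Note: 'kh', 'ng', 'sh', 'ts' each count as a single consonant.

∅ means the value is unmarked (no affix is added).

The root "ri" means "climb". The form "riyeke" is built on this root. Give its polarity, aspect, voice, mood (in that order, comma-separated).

affirmative, perfective, reflexive, subjunctive

Segment: ri-yi-ok-o.
polarity: -yi → affirmative.
aspect: ∅ → perfective.
voice: -ok → reflexive.
mood: -o → subjunctive.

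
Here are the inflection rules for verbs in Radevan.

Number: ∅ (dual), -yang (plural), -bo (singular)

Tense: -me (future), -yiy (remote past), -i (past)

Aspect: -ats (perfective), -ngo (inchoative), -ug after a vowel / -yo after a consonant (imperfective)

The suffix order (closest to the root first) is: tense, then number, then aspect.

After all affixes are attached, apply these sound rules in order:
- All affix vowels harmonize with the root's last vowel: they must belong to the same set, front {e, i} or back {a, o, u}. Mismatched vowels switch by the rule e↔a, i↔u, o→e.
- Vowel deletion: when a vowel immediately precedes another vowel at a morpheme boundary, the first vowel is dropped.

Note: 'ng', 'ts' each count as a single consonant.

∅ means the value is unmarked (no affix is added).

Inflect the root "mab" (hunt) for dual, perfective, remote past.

mabyuyats

Attach tense remote past -yiy → mabyiy.
number = dual: zero marking, form stays mabyiy.
Attach aspect perfective -ats → mabyiyats.
Apply vowel harmony: mabyiyats → mabyuyats.
Vowel deletion: no change.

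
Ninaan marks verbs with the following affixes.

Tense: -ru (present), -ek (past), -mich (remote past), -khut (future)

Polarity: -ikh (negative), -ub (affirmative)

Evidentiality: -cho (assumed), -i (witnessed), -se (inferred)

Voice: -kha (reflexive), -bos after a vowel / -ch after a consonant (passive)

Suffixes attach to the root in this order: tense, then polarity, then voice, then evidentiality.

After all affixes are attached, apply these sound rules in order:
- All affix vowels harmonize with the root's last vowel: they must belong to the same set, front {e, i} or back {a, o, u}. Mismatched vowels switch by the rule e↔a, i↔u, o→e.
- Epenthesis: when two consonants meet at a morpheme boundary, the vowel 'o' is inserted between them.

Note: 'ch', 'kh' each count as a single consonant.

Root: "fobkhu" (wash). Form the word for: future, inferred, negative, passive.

fobkhukhutukhochosa

Attach tense future -khut → fobkhukhut.
Attach polarity negative -ikh → fobkhukhutikh.
Attach voice passive -ch (after consonant 'kh') → fobkhukhutikhch.
Attach evidentiality inferred -se → fobkhukhutikhchse.
Apply vowel harmony: fobkhukhutikhchse → fobkhukhutukhchsa.
Apply epenthesis: fobkhukhutukhchsa → fobkhukhutukhochosa.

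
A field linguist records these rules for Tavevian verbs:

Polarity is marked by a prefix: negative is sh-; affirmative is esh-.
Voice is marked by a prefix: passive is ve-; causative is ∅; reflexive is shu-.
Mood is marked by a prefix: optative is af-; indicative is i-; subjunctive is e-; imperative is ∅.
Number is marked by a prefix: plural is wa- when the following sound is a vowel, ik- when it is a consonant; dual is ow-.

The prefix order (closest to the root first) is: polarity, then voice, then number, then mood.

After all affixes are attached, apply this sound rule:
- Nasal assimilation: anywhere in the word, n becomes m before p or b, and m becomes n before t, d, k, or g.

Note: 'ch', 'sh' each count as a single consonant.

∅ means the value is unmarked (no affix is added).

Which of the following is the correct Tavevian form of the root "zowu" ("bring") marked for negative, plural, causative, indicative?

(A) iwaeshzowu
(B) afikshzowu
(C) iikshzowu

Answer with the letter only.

C

Attach polarity negative sh- → shzowu.
voice = causative: zero marking, form stays shzowu.
Attach number plural ik- (before consonant 'sh') → ikshzowu.
Attach mood indicative i- → iikshzowu.
Nasal assimilation: no change.
So the correct form is iikshzowu, option (C).
(B) afikshzowu is wrong: it uses optative instead of indicative for mood.
(A) iwaeshzowu is wrong: it uses affirmative instead of negative for polarity.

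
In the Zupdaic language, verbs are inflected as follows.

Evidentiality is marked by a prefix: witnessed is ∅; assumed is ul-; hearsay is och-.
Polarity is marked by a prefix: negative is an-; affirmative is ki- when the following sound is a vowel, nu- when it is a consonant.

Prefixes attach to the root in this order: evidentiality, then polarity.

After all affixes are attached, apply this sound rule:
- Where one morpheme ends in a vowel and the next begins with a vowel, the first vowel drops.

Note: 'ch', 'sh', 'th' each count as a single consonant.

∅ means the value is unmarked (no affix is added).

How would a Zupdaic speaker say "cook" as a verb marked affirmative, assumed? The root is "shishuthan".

Attach evidentiality assumed ul- → ulshishuthan.
Attach polarity affirmative ki- (before vowel 'u') → kiulshishuthan.
Apply vowel deletion: kiulshishuthan → kulshishuthan.

kulshishuthan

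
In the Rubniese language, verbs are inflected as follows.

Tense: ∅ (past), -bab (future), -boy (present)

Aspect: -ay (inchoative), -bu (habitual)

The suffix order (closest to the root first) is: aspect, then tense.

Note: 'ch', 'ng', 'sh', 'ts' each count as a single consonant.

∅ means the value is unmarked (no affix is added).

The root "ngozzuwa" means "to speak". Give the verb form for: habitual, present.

Attach aspect habitual -bu → ngozzuwabu.
Attach tense present -boy → ngozzuwabuboy.

ngozzuwabuboy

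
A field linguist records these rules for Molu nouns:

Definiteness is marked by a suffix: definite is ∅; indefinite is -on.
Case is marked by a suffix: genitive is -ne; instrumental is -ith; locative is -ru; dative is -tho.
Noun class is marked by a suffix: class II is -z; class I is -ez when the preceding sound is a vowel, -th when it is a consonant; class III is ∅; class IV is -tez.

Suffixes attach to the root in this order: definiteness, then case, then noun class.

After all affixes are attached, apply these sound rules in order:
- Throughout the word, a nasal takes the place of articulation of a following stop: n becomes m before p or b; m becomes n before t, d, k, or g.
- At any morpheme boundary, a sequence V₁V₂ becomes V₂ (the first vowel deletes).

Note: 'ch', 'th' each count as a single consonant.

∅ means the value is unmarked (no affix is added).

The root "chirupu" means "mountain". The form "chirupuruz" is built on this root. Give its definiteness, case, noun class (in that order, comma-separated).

definite, locative, class II

Segment: chirupu-ru-z.
definiteness: ∅ → definite.
case: -ru → locative.
noun class: -z → class II.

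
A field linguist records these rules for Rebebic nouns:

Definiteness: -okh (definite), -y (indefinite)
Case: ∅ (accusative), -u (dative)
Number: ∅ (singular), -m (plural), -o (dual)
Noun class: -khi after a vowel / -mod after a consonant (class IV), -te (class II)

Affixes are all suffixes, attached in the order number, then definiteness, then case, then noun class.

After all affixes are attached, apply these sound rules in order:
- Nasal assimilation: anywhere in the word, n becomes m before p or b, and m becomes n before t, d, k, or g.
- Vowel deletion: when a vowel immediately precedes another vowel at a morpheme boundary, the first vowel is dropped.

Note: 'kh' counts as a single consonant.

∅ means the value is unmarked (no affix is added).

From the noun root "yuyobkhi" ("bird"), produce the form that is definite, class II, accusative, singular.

yuyobkhokhte

number = singular: zero marking, form stays yuyobkhi.
Attach definiteness definite -okh → yuyobkhiokh.
case = accusative: zero marking, form stays yuyobkhiokh.
Attach noun class class II -te → yuyobkhiokhte.
Nasal assimilation: no change.
Apply vowel deletion: yuyobkhiokhte → yuyobkhokhte.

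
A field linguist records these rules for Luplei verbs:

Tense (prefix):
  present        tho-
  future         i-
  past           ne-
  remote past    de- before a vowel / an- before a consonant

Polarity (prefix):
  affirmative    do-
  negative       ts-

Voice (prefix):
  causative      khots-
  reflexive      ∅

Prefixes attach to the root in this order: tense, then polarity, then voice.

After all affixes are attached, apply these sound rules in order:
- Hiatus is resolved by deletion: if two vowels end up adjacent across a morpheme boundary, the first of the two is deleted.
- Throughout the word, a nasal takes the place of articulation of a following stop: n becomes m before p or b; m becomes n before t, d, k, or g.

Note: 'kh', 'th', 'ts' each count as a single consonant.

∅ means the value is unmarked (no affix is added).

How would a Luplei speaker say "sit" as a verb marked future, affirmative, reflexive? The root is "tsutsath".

Attach tense future i- → itsutsath.
Attach polarity affirmative do- → doitsutsath.
voice = reflexive: zero marking, form stays doitsutsath.
Apply vowel deletion: doitsutsath → ditsutsath.
Nasal assimilation: no change.

ditsutsath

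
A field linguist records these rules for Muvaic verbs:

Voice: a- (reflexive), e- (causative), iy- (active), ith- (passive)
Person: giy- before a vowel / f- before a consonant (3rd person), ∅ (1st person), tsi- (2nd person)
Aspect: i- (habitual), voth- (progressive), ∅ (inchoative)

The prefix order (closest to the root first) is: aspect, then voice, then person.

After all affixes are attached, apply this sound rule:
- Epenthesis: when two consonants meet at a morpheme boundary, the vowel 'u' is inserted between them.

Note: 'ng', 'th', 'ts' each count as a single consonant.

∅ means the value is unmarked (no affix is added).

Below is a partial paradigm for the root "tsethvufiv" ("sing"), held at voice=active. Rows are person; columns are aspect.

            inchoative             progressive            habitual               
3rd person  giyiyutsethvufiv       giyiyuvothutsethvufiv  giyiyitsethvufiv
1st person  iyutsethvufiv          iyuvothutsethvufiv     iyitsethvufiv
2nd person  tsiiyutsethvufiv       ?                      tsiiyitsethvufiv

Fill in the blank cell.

tsiiyuvothutsethvufiv

Attach aspect progressive voth- → vothtsethvufiv.
Attach voice active iy- → iyvothtsethvufiv.
Attach person 2nd person tsi- → tsiiyvothtsethvufiv.
Apply epenthesis: tsiiyvothtsethvufiv → tsiiyuvothutsethvufiv.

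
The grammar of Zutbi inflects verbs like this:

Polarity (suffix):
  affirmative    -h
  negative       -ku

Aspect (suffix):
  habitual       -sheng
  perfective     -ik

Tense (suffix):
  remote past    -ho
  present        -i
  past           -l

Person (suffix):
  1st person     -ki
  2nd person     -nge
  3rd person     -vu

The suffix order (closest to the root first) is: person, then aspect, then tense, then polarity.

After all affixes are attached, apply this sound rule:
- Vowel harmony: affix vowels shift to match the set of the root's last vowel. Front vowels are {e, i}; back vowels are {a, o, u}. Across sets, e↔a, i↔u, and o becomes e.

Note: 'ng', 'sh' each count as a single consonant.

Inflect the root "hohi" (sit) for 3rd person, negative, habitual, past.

Attach person 3rd person -vu → hohivu.
Attach aspect habitual -sheng → hohivusheng.
Attach tense past -l → hohivushengl.
Attach polarity negative -ku → hohivushenglku.
Apply vowel harmony: hohivushenglku → hohivishenglki.

hohivishenglki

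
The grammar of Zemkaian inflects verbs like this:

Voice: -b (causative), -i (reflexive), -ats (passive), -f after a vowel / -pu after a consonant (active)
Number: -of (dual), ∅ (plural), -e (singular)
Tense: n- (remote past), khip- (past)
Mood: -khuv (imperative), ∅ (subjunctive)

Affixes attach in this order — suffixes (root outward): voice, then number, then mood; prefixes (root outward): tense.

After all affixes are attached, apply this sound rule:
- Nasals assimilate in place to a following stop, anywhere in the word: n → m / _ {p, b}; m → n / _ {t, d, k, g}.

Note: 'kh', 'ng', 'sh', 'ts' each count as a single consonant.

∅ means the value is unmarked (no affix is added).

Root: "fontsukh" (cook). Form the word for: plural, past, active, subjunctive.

Attach tense past khip- → khipfontsukh.
Attach voice active -pu (after consonant 'kh') → khipfontsukhpu.
number = plural: zero marking, form stays khipfontsukhpu.
mood = subjunctive: zero marking, form stays khipfontsukhpu.
Nasal assimilation: no change.

khipfontsukhpu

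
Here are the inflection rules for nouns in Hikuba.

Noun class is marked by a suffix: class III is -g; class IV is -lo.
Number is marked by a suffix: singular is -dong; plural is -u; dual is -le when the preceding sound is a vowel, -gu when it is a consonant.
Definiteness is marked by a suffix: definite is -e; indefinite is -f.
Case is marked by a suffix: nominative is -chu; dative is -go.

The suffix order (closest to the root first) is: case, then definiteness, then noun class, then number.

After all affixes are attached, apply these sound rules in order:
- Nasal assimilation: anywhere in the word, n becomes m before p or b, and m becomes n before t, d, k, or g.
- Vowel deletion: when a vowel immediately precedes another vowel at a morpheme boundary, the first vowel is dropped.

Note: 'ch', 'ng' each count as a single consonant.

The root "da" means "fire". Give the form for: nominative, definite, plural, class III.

dachegu

Attach case nominative -chu → dachu.
Attach definiteness definite -e → dachue.
Attach noun class class III -g → dachueg.
Attach number plural -u → dachuegu.
Nasal assimilation: no change.
Apply vowel deletion: dachuegu → dachegu.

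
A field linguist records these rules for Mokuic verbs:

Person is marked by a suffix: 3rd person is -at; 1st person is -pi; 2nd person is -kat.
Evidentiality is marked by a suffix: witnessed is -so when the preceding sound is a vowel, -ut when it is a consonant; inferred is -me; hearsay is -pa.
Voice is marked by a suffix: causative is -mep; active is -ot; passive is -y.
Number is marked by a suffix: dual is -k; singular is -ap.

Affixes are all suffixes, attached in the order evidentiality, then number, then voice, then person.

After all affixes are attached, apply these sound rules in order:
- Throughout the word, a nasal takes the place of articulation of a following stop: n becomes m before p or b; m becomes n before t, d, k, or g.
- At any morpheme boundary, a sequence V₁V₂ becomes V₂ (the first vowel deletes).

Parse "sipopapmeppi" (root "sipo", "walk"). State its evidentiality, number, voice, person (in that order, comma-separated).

hearsay, singular, causative, 1st person

Segment: sipo-pa-ap-mep-pi.
evidentiality: -pa → hearsay.
number: -ap → singular.
voice: -mep → causative.
person: -pi → 1st person.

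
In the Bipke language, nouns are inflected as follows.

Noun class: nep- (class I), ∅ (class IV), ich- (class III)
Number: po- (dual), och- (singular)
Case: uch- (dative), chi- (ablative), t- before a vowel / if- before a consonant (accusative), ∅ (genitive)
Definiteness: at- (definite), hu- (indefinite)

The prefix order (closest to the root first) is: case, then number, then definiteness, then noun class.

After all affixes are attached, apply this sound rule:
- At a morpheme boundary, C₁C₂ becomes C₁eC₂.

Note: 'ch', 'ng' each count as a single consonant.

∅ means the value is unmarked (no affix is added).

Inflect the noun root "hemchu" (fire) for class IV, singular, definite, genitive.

atochehemchu

case = genitive: zero marking, form stays hemchu.
Attach number singular och- → ochhemchu.
Attach definiteness definite at- → atochhemchu.
noun class = class IV: zero marking, form stays atochhemchu.
Apply epenthesis: atochhemchu → atochehemchu.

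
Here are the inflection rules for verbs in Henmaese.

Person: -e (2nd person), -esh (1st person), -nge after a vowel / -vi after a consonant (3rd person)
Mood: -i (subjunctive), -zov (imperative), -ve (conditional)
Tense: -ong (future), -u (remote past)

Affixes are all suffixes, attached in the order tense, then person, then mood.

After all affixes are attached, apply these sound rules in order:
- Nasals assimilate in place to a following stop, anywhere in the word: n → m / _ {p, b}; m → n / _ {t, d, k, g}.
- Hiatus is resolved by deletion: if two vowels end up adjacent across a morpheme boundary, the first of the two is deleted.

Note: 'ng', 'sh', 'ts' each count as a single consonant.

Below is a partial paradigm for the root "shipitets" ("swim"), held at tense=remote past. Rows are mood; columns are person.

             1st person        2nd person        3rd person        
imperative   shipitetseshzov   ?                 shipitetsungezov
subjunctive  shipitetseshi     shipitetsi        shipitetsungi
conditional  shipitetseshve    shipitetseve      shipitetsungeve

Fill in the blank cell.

shipitetsezov

Attach tense remote past -u → shipitetsu.
Attach person 2nd person -e → shipitetsue.
Attach mood imperative -zov → shipitetsuezov.
Nasal assimilation: no change.
Apply vowel deletion: shipitetsuezov → shipitetsezov.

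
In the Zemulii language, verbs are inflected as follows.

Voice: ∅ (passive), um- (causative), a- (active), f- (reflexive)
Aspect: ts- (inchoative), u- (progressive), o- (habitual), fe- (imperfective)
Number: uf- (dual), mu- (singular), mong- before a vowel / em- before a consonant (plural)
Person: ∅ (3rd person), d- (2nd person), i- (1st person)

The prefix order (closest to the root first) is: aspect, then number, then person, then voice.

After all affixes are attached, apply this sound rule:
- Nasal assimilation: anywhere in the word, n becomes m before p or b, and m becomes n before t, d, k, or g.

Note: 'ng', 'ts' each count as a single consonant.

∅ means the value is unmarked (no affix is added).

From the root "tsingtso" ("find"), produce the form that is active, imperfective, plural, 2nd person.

ademfetsingtso

Attach aspect imperfective fe- → fetsingtso.
Attach number plural em- (before consonant 'f') → emfetsingtso.
Attach person 2nd person d- → demfetsingtso.
Attach voice active a- → ademfetsingtso.
Nasal assimilation: no change.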